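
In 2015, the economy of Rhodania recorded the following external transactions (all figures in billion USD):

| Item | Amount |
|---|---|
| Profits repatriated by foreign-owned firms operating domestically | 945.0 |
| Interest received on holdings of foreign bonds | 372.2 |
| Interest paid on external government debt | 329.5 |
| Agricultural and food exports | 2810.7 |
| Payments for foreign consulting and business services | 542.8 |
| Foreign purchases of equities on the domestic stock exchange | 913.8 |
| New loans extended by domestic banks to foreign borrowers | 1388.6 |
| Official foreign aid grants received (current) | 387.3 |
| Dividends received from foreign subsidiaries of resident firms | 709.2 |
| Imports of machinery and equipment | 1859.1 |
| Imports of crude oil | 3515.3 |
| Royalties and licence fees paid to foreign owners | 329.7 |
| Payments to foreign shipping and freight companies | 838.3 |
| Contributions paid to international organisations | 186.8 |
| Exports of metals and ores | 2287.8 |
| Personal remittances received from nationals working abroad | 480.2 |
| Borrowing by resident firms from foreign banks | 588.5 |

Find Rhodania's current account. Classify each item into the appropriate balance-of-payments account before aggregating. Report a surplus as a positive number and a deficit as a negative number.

-1499.1

Goods: 2810.7 - 1859.1 + 2287.8 - 3515.3 = -275.9
Services: -329.7 - 542.8 - 838.3 = -1710.8
Primary income: 372.2 + 709.2 - 945.0 - 329.5 = -193.1
Secondary income: 387.3 - 186.8 + 480.2 = 680.7
Current account = (-275.9) + (-1710.8) + (-193.1) + 680.7 = -1499.1
(Excluded from the current account — financial account: foreign purchases of equities on the domestic stock exchange 913.8, new loans extended by domestic banks to foreign borrowers 1388.6, borrowing by resident firms from foreign banks 588.5.)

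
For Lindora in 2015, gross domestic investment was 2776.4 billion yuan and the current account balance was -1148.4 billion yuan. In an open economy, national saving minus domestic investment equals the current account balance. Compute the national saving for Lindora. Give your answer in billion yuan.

S - I = CA (net lending to the rest of the world).
S = I + CA = 2776.4 + (-1148.4) = 1628.0

1628.0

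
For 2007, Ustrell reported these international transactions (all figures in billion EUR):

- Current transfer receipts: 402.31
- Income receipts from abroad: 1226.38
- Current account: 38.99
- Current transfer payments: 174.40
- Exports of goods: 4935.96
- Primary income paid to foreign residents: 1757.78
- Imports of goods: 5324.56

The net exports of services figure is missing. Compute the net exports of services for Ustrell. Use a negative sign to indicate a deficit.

Current account = goods balance + services balance + net primary income + net secondary income
Sum of the known components = -692.09
Net exports of services = CA - (known components) = 38.99 - (-692.09) = 731.08

731.08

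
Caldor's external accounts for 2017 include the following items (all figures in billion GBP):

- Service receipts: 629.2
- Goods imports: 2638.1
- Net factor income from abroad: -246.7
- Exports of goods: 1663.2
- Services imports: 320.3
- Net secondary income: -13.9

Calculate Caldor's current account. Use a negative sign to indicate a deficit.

-926.6

Goods balance = 1663.2 - 2638.1 = -974.9
Services balance = 629.2 - 320.3 = 308.9
Trade balance (goods + services) = -974.9 + 308.9 = -666.0
Net primary income = -246.7
Net secondary income = -13.9
Current account = -666.0 + (-246.7) + (-13.9) = -926.6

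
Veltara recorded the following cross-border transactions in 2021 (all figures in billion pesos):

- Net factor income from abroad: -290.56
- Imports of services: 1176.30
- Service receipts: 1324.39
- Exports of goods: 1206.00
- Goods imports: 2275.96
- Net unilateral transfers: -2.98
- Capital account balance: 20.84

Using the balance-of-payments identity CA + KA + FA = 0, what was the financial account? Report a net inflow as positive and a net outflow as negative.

1194.57

Goods balance = 1206.00 - 2275.96 = -1069.96
Services balance = 1324.39 - 1176.30 = 148.09
Trade balance (goods + services) = -1069.96 + 148.09 = -921.87
Net primary income = -290.56
Net secondary income = -2.98
Current account = -921.87 + (-290.56) + (-2.98) = -1215.41
Financial account = -(-1215.41 + 20.84) = 1194.57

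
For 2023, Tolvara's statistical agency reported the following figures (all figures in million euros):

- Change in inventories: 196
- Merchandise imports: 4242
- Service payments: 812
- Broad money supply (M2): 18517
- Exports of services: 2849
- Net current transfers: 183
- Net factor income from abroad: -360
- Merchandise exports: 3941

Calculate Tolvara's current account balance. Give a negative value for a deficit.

1559

Goods balance = 3941 - 4242 = -301
Services balance = 2849 - 812 = 2037
Trade balance (goods + services) = -301 + 2037 = 1736
Net primary income = -360
Net secondary income = 183
Current account = 1736 + (-360) + 183 = 1559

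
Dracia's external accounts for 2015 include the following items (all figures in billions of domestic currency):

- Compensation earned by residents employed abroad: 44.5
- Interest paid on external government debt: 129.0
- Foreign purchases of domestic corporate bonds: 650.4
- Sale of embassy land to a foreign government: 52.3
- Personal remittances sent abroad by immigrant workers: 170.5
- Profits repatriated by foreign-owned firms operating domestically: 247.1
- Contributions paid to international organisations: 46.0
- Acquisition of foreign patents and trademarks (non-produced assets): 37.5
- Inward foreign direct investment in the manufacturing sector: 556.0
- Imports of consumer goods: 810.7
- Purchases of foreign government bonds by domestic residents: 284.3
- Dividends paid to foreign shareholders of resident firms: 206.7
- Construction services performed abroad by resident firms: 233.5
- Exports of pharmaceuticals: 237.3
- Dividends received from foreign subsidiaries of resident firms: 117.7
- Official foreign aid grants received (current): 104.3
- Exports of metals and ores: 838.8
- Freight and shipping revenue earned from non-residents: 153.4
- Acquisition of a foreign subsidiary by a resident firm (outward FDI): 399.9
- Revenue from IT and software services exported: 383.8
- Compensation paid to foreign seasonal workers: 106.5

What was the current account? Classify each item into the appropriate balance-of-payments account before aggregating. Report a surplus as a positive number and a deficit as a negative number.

Goods: 237.3 - 810.7 + 838.8 = 265.4
Services: 153.4 + 233.5 + 383.8 = 770.7
Primary income: 117.7 - 129.0 - 206.7 - 247.1 + 44.5 - 106.5 = -527.1
Secondary income: -46.0 - 170.5 + 104.3 = -112.2
Current account = 265.4 + 770.7 + (-527.1) + (-112.2) = 396.8
(Excluded from the current account — financial account: foreign purchases of domestic corporate bonds 650.4, inward foreign direct investment in the manufacturing sector 556.0, purchases of foreign government bonds by domestic residents 284.3, acquisition of a foreign subsidiary by a resident firm (outward FDI) 399.9; capital account: sale of embassy land to a foreign government 52.3, acquisition of foreign patents and trademarks (non-produced assets) 37.5.)

396.8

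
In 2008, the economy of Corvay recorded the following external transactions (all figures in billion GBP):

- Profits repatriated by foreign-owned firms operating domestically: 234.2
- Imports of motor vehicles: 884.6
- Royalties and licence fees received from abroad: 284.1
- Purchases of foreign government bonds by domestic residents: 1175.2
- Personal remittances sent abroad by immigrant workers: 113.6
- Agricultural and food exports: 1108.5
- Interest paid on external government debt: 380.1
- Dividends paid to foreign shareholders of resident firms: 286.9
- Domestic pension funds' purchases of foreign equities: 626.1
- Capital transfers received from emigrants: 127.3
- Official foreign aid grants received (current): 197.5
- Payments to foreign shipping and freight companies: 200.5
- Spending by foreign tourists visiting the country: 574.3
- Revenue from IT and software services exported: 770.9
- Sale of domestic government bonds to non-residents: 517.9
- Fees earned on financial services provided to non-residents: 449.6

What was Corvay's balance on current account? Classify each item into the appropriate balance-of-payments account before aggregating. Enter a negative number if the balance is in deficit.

1285.0

Goods: -884.6 + 1108.5 = 223.9
Services: -200.5 + 574.3 + 449.6 + 770.9 + 284.1 = 1878.4
Primary income: -234.2 - 286.9 - 380.1 = -901.2
Secondary income: -113.6 + 197.5 = 83.9
Current account = 223.9 + 1878.4 + (-901.2) + 83.9 = 1285.0
(Excluded from the current account — financial account: purchases of foreign government bonds by domestic residents 1175.2, domestic pension funds' purchases of foreign equities 626.1, sale of domestic government bonds to non-residents 517.9; capital account: capital transfers received from emigrants 127.3.)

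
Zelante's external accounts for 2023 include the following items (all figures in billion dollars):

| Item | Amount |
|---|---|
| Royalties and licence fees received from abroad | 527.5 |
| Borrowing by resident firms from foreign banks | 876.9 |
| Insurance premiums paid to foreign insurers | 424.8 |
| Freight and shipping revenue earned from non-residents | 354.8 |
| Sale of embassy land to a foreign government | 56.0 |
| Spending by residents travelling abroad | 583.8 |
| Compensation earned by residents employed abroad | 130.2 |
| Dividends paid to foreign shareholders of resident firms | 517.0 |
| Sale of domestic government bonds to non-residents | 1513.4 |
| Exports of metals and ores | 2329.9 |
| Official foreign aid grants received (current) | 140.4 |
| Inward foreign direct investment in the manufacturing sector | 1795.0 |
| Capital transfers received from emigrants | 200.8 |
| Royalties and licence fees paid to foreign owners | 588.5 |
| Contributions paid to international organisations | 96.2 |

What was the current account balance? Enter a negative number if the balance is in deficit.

Goods: 2329.9
Services: -424.8 + 527.5 - 588.5 - 583.8 + 354.8 = -714.8
Primary income: -517.0 + 130.2 = -386.8
Secondary income: 140.4 - 96.2 = 44.2
Current account = 2329.9 + (-714.8) + (-386.8) + 44.2 = 1272.5
(Excluded from the current account — financial account: borrowing by resident firms from foreign banks 876.9, sale of domestic government bonds to non-residents 1513.4, inward foreign direct investment in the manufacturing sector 1795.0; capital account: sale of embassy land to a foreign government 56.0, capital transfers received from emigrants 200.8.)

1272.5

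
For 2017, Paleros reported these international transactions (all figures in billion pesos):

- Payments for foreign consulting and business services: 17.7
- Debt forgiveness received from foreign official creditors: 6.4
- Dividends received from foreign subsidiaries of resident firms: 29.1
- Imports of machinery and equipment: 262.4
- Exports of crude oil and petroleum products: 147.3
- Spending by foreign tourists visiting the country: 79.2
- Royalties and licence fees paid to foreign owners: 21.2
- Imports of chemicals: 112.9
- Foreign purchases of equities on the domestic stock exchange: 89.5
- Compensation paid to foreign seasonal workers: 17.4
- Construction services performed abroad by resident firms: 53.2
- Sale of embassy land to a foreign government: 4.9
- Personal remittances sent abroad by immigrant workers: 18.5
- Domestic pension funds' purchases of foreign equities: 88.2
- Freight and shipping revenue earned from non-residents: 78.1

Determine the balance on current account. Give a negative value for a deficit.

-63.2

Goods: -262.4 + 147.3 - 112.9 = -228.0
Services: -17.7 + 53.2 + 79.2 - 21.2 + 78.1 = 171.6
Primary income: -17.4 + 29.1 = 11.7
Secondary income: -18.5
Current account = (-228.0) + 171.6 + 11.7 + (-18.5) = -63.2
(Excluded from the current account — capital account: debt forgiveness received from foreign official creditors 6.4, sale of embassy land to a foreign government 4.9; financial account: foreign purchases of equities on the domestic stock exchange 89.5, domestic pension funds' purchases of foreign equities 88.2.)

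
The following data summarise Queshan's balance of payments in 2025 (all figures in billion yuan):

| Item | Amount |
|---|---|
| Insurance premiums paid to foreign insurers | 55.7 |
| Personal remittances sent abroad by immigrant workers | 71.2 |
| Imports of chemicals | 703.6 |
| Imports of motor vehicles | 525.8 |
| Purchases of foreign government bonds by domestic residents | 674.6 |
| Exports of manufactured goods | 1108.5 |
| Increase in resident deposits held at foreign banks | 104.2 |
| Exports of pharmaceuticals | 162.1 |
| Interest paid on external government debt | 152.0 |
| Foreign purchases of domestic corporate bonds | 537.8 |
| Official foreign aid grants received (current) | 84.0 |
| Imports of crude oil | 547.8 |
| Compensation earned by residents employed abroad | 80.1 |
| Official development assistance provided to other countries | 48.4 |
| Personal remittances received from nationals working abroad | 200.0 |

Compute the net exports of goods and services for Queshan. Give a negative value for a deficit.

Goods: -547.8 - 703.6 - 525.8 + 162.1 + 1108.5 = -506.6
Services: -55.7
Trade balance = -506.6 + (-55.7) = -562.3
(Excluded from the trade balance — secondary income: personal remittances sent abroad by immigrant workers 71.2, official foreign aid grants received (current) 84.0, official development assistance provided to other countries 48.4, personal remittances received from nationals working abroad 200.0; financial account: purchases of foreign government bonds by domestic residents 674.6, increase in resident deposits held at foreign banks 104.2, foreign purchases of domestic corporate bonds 537.8; primary income: interest paid on external government debt 152.0, compensation earned by residents employed abroad 80.1.)

-562.3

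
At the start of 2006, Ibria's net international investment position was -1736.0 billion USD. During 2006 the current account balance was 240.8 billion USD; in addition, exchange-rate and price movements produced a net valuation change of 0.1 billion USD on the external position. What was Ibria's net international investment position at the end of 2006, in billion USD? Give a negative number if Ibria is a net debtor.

Change in NIIP = current account + net valuation change = 240.8 + 0.1 = 240.9
End-of-year NIIP = -1736.0 + 240.9 = -1495.1

-1495.1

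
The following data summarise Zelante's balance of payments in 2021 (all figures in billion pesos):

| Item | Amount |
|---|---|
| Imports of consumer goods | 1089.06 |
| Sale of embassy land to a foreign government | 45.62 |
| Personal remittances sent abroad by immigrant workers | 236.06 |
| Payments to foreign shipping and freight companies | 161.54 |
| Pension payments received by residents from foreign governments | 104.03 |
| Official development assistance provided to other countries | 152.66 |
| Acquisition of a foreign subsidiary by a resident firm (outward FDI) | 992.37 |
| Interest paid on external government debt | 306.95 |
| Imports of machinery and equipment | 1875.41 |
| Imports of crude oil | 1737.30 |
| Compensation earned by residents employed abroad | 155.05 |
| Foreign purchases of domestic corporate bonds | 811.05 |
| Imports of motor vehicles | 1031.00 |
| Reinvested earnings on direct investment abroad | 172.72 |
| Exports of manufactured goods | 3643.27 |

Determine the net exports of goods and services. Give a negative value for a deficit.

Goods: 3643.27 - 1875.41 - 1089.06 - 1737.30 - 1031.00 = -2089.50
Services: -161.54
Trade balance = -2089.50 + (-161.54) = -2251.04
(Excluded from the trade balance — capital account: sale of embassy land to a foreign government 45.62; secondary income: personal remittances sent abroad by immigrant workers 236.06, pension payments received by residents from foreign governments 104.03, official development assistance provided to other countries 152.66; financial account: acquisition of a foreign subsidiary by a resident firm (outward FDI) 992.37, foreign purchases of domestic corporate bonds 811.05; primary income: interest paid on external government debt 306.95, compensation earned by residents employed abroad 155.05, reinvested earnings on direct investment abroad 172.72.)

-2251.04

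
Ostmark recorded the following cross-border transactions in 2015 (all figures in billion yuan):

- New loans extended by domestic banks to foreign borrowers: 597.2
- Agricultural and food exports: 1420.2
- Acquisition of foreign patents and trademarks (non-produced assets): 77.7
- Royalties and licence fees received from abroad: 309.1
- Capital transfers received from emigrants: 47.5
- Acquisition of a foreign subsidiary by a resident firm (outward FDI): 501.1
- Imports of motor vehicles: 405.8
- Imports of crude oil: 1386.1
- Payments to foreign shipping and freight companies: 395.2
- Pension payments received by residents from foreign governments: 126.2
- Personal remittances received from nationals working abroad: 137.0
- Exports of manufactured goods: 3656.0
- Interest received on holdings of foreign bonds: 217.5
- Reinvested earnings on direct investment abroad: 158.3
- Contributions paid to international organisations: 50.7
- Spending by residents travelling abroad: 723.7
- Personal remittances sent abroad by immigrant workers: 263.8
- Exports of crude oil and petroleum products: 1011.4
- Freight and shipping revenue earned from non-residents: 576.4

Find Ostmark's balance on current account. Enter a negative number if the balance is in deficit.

Goods: 1420.2 - 1386.1 + 1011.4 - 405.8 + 3656.0 = 4295.7
Services: -723.7 + 576.4 - 395.2 + 309.1 = -233.4
Primary income: 158.3 + 217.5 = 375.8
Secondary income: 137.0 - 263.8 + 126.2 - 50.7 = -51.3
Current account = 4295.7 + (-233.4) + 375.8 + (-51.3) = 4386.8
(Excluded from the current account — financial account: new loans extended by domestic banks to foreign borrowers 597.2, acquisition of a foreign subsidiary by a resident firm (outward FDI) 501.1; capital account: acquisition of foreign patents and trademarks (non-produced assets) 77.7, capital transfers received from emigrants 47.5.)

4386.8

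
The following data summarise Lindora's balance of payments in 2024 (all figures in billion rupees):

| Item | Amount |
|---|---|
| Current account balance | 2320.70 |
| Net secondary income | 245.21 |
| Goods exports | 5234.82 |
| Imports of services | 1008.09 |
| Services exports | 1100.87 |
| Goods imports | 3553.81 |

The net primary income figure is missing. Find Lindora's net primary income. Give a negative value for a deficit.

301.70

Current account = goods balance + services balance + net primary income + net secondary income
Sum of the known components = 2019.00
Net primary income = CA - (known components) = 2320.70 - 2019.00 = 301.70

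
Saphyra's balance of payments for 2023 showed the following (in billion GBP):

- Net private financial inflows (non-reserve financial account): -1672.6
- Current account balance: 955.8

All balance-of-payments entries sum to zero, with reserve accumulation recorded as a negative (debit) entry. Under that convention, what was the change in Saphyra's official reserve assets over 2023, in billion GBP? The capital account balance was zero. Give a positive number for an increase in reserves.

Official reserve transactions balance = -(955.8 + (-1672.6)) = 716.8
An accumulation of reserves is recorded as a debit (negative entry), so the change in the stock of reserves is the negative of that balance.
Change in official reserves = -(716.8) = -716.8

-716.8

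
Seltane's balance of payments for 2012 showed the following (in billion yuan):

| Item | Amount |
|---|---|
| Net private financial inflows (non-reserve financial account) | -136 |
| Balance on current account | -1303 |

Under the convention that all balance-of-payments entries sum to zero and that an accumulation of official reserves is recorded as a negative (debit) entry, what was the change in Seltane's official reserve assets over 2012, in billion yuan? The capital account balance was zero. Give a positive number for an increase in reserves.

Official reserve transactions balance = -((-1303) + (-136)) = 1439
An accumulation of reserves is recorded as a debit (negative entry), so the change in the stock of reserves is the negative of that balance.
Change in official reserves = -(1439) = -1439

-1439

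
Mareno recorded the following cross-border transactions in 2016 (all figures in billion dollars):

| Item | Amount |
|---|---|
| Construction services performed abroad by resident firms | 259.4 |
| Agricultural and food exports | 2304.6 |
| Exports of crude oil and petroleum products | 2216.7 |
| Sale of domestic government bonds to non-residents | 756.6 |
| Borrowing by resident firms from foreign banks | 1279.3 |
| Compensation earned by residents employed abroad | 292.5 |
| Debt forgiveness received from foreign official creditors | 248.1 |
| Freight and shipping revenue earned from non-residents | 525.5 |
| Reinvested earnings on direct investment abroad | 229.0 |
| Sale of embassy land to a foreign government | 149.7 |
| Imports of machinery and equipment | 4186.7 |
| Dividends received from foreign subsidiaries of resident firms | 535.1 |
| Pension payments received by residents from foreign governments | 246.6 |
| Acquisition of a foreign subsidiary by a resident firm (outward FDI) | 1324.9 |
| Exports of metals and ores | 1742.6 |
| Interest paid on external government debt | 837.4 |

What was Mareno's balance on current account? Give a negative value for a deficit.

3327.9

Goods: 1742.6 - 4186.7 + 2304.6 + 2216.7 = 2077.2
Services: 259.4 + 525.5 = 784.9
Primary income: 292.5 + 535.1 - 837.4 + 229.0 = 219.2
Secondary income: 246.6
Current account = 2077.2 + 784.9 + 219.2 + 246.6 = 3327.9
(Excluded from the current account — financial account: sale of domestic government bonds to non-residents 756.6, borrowing by resident firms from foreign banks 1279.3, acquisition of a foreign subsidiary by a resident firm (outward FDI) 1324.9; capital account: debt forgiveness received from foreign official creditors 248.1, sale of embassy land to a foreign government 149.7.)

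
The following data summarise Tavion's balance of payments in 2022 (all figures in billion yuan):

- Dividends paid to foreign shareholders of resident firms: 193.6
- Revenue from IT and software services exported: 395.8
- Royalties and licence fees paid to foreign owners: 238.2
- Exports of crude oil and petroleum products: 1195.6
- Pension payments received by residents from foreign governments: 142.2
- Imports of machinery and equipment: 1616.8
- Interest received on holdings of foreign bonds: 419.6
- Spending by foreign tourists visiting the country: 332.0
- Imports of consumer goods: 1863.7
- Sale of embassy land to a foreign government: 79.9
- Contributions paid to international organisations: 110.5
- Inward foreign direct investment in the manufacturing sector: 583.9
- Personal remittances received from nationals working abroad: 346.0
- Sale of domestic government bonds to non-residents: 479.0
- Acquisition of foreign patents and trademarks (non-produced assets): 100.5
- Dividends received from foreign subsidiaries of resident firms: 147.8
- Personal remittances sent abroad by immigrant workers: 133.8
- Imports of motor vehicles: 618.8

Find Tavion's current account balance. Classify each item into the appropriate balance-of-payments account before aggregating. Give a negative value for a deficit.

Goods: 1195.6 - 618.8 - 1616.8 - 1863.7 = -2903.7
Services: 395.8 - 238.2 + 332.0 = 489.6
Primary income: 147.8 + 419.6 - 193.6 = 373.8
Secondary income: -133.8 + 346.0 - 110.5 + 142.2 = 243.9
Current account = (-2903.7) + 489.6 + 373.8 + 243.9 = -1796.4
(Excluded from the current account — capital account: sale of embassy land to a foreign government 79.9, acquisition of foreign patents and trademarks (non-produced assets) 100.5; financial account: inward foreign direct investment in the manufacturing sector 583.9, sale of domestic government bonds to non-residents 479.0.)

-1796.4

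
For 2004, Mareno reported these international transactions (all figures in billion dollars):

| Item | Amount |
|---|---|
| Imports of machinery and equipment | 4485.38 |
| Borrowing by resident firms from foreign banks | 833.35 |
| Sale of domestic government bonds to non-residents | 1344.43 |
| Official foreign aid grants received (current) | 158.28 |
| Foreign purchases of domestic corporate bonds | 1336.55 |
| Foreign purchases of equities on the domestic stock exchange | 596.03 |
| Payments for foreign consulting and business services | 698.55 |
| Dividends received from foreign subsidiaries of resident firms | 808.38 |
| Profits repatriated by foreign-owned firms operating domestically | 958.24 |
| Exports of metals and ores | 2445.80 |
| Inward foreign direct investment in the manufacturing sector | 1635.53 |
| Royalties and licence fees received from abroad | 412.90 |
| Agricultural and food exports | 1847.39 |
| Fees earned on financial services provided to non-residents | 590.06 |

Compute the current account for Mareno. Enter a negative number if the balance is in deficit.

120.64

Goods: -4485.38 + 1847.39 + 2445.80 = -192.19
Services: 590.06 - 698.55 + 412.90 = 304.41
Primary income: 808.38 - 958.24 = -149.86
Secondary income: 158.28
Current account = (-192.19) + 304.41 + (-149.86) + 158.28 = 120.64
(Excluded from the current account — financial account: borrowing by resident firms from foreign banks 833.35, sale of domestic government bonds to non-residents 1344.43, foreign purchases of domestic corporate bonds 1336.55, foreign purchases of equities on the domestic stock exchange 596.03, inward foreign direct investment in the manufacturing sector 1635.53.)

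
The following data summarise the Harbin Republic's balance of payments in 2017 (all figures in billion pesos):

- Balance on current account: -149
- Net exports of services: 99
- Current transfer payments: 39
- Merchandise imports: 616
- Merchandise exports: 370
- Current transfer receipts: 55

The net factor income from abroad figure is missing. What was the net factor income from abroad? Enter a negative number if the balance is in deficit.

-18

Current account = goods balance + services balance + net primary income + net secondary income
Sum of the known components = -131
Net factor income from abroad = CA - (known components) = -149 - (-131) = -18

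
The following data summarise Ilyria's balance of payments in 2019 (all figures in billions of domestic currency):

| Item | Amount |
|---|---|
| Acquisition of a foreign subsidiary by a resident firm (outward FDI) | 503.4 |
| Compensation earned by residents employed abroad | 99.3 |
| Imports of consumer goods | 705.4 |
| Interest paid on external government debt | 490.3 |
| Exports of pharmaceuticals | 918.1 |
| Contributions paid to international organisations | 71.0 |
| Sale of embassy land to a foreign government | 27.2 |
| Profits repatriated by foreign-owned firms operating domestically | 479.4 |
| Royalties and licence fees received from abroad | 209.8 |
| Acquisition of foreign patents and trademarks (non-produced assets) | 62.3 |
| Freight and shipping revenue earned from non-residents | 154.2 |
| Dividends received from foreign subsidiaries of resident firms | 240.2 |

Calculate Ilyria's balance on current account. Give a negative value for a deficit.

-124.5

Goods: 918.1 - 705.4 = 212.7
Services: 154.2 + 209.8 = 364.0
Primary income: 99.3 + 240.2 - 490.3 - 479.4 = -630.2
Secondary income: -71.0
Current account = 212.7 + 364.0 + (-630.2) + (-71.0) = -124.5
(Excluded from the current account — financial account: acquisition of a foreign subsidiary by a resident firm (outward FDI) 503.4; capital account: sale of embassy land to a foreign government 27.2, acquisition of foreign patents and trademarks (non-produced assets) 62.3.)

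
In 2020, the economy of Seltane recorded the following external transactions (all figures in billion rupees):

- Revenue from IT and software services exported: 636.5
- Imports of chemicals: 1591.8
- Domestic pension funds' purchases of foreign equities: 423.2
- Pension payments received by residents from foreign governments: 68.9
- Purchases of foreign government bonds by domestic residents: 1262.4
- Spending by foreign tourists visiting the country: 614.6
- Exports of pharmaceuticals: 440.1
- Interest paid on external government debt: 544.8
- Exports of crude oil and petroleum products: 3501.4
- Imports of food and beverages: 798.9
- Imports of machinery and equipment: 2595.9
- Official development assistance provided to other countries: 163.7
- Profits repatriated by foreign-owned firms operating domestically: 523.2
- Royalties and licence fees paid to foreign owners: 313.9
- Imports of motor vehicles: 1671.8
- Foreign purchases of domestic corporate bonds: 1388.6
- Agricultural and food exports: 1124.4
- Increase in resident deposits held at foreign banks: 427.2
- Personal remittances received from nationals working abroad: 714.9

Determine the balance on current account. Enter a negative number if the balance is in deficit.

Goods: -2595.9 - 1591.8 - 1671.8 + 440.1 + 1124.4 + 3501.4 - 798.9 = -1592.5
Services: 614.6 - 313.9 + 636.5 = 937.2
Primary income: -544.8 - 523.2 = -1068.0
Secondary income: 714.9 + 68.9 - 163.7 = 620.1
Current account = (-1592.5) + 937.2 + (-1068.0) + 620.1 = -1103.2
(Excluded from the current account — financial account: domestic pension funds' purchases of foreign equities 423.2, purchases of foreign government bonds by domestic residents 1262.4, foreign purchases of domestic corporate bonds 1388.6, increase in resident deposits held at foreign banks 427.2.)

-1103.2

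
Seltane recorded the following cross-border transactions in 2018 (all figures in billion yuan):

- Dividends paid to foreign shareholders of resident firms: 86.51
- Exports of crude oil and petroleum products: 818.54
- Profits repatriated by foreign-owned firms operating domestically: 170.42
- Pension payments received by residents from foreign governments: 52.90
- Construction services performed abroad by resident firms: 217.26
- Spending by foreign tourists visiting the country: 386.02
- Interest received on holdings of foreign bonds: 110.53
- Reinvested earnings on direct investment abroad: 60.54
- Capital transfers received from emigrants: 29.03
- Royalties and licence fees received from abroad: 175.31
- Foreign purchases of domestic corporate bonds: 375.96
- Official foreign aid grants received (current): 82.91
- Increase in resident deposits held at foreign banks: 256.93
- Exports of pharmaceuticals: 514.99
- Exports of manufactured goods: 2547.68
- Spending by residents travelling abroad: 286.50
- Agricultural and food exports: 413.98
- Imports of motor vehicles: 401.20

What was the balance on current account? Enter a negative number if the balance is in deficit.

4436.03

Goods: 514.99 - 401.20 + 413.98 + 818.54 + 2547.68 = 3893.99
Services: 175.31 + 386.02 + 217.26 - 286.50 = 492.09
Primary income: -86.51 + 60.54 - 170.42 + 110.53 = -85.86
Secondary income: 52.90 + 82.91 = 135.81
Current account = 3893.99 + 492.09 + (-85.86) + 135.81 = 4436.03
(Excluded from the current account — capital account: capital transfers received from emigrants 29.03; financial account: foreign purchases of domestic corporate bonds 375.96, increase in resident deposits held at foreign banks 256.93.)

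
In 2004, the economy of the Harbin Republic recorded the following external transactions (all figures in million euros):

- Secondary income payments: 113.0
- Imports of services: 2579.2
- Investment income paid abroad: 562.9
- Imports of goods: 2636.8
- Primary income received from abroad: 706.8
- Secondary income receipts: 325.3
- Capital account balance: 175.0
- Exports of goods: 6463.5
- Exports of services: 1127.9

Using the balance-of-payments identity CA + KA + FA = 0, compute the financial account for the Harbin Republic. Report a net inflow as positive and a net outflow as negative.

Goods balance = 6463.5 - 2636.8 = 3826.7
Services balance = 1127.9 - 2579.2 = -1451.3
Trade balance (goods + services) = 3826.7 + (-1451.3) = 2375.4
Net primary income = 706.8 - 562.9 = 143.9
Net secondary income = 325.3 - 113.0 = 212.3
Current account = 2375.4 + 143.9 + 212.3 = 2731.6
Financial account = -(2731.6 + 175.0) = -2906.6

-2906.6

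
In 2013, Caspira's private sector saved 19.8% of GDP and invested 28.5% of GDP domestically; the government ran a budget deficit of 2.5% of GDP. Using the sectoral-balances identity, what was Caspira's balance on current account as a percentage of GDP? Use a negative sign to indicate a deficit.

By the sectoral-balances identity, CA = (S_private - I) + (T - G).
Private balance = 19.8 - 28.5 = -8.7
Government balance (T - G) = -2.5
CA = -8.7 + (-2.5) = -11.2

-11.2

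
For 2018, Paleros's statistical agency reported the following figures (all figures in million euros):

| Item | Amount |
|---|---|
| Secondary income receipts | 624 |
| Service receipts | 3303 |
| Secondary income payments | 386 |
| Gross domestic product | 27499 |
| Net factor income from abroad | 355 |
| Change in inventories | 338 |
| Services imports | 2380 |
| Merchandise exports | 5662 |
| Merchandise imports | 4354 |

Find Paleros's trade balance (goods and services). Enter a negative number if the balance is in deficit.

2231

Goods balance = 5662 - 4354 = 1308
Services balance = 3303 - 2380 = 923
Trade balance (goods + services) = 1308 + 923 = 2231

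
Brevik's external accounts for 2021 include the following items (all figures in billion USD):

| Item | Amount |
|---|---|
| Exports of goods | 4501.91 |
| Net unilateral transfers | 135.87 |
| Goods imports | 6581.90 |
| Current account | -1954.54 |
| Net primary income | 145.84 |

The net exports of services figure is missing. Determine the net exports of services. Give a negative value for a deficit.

-156.26

Current account = goods balance + services balance + net primary income + net secondary income
Sum of the known components = -1798.28
Net exports of services = CA - (known components) = -1954.54 - (-1798.28) = -156.26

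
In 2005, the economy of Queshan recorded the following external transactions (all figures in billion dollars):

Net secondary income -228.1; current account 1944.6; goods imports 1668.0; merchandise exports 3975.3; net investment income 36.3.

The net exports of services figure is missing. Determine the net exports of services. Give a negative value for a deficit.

-170.9

Current account = goods balance + services balance + net primary income + net secondary income
Sum of the known components = 2115.5
Net exports of services = CA - (known components) = 1944.6 - 2115.5 = -170.9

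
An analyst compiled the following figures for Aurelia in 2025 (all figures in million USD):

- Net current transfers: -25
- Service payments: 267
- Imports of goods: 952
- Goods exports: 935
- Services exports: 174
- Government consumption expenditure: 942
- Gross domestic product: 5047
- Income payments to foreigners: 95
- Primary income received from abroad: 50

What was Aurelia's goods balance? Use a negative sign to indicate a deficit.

Goods balance = 935 - 952 = -17

-17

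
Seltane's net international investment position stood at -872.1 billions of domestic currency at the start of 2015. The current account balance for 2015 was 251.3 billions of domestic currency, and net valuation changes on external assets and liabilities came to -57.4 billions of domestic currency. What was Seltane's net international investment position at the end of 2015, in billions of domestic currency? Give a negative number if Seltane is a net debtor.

-678.2

Change in NIIP = current account + net valuation change = 251.3 + (-57.4) = 193.9
End-of-year NIIP = -872.1 + 193.9 = -678.2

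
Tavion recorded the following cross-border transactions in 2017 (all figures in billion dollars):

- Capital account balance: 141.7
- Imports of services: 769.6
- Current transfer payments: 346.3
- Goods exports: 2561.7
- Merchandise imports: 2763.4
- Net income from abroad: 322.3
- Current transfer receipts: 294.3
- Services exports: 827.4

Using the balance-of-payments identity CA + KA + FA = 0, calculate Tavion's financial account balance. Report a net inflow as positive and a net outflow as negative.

-268.1

Goods balance = 2561.7 - 2763.4 = -201.7
Services balance = 827.4 - 769.6 = 57.8
Trade balance (goods + services) = -201.7 + 57.8 = -143.9
Net primary income = 322.3
Net secondary income = 294.3 - 346.3 = -52.0
Current account = -143.9 + 322.3 + (-52.0) = 126.4
Financial account = -(126.4 + 141.7) = -268.1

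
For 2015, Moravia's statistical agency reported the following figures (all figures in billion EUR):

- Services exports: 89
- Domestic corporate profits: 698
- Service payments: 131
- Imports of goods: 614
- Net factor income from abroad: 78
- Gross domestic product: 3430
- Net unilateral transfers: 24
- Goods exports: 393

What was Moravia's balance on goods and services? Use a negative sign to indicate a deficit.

-263

Goods balance = 393 - 614 = -221
Services balance = 89 - 131 = -42
Trade balance (goods + services) = -221 + (-42) = -263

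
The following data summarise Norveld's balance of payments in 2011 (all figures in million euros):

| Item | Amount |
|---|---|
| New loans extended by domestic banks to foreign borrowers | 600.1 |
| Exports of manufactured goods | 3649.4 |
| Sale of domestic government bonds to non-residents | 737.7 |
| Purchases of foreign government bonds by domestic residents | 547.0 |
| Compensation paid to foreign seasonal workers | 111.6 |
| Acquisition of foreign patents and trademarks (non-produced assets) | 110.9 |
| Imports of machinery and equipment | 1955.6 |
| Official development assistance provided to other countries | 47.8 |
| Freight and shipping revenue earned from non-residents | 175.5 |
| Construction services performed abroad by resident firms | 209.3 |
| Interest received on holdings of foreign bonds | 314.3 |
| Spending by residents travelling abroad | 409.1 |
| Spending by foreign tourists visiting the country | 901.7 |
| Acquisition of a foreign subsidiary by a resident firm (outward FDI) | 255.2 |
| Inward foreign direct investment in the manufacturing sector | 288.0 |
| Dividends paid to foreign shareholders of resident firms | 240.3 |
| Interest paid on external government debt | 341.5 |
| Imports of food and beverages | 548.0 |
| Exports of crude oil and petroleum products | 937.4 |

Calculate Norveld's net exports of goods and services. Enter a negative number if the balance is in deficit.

Goods: 937.4 + 3649.4 - 548.0 - 1955.6 = 2083.2
Services: 901.7 + 175.5 + 209.3 - 409.1 = 877.4
Trade balance = 2083.2 + 877.4 = 2960.6
(Excluded from the trade balance — financial account: new loans extended by domestic banks to foreign borrowers 600.1, sale of domestic government bonds to non-residents 737.7, purchases of foreign government bonds by domestic residents 547.0, acquisition of a foreign subsidiary by a resident firm (outward FDI) 255.2, inward foreign direct investment in the manufacturing sector 288.0; primary income: compensation paid to foreign seasonal workers 111.6, interest received on holdings of foreign bonds 314.3, dividends paid to foreign shareholders of resident firms 240.3, interest paid on external government debt 341.5; capital account: acquisition of foreign patents and trademarks (non-produced assets) 110.9; secondary income: official development assistance provided to other countries 47.8.)

2960.6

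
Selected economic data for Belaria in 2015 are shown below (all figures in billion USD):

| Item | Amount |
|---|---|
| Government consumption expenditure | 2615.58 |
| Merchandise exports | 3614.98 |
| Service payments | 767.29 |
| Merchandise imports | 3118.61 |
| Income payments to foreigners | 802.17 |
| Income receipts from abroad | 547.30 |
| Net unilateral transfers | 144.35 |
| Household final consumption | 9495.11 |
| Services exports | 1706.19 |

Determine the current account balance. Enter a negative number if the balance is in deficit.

1324.75

Goods balance = 3614.98 - 3118.61 = 496.37
Services balance = 1706.19 - 767.29 = 938.90
Trade balance (goods + services) = 496.37 + 938.90 = 1435.27
Net primary income = 547.30 - 802.17 = -254.87
Net secondary income = 144.35
Current account = 1435.27 + (-254.87) + 144.35 = 1324.75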